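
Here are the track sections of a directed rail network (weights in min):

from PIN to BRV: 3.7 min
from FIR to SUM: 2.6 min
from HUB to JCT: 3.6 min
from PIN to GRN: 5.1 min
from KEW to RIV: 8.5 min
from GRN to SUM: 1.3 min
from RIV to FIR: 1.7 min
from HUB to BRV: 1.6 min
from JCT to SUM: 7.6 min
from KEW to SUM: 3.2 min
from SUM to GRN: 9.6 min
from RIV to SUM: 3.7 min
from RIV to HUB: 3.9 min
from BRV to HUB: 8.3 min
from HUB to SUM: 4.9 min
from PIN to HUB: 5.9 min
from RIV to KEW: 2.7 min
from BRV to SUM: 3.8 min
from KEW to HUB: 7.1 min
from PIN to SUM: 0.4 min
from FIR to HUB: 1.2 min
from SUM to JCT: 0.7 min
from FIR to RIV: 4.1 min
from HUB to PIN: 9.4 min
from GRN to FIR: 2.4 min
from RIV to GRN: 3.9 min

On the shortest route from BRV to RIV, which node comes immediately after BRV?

SUM

Compare a few routes:
BRV → HUB → SUM → GRN → FIR → RIV: 8.3+4.9+9.6+2.4+4.1 = 29.3
BRV → SUM → GRN → FIR → RIV: 3.8+9.6+2.4+4.1 = 19.9
The minimum is 19.9 min via BRV → SUM → GRN → FIR → RIV.
So from BRV the first move is to SUM.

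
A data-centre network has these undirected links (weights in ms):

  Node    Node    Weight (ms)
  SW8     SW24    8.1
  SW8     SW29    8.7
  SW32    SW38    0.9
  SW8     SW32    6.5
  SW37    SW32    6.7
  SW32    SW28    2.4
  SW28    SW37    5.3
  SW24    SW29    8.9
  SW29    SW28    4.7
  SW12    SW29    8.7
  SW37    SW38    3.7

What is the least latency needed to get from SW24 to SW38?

Running Dijkstra from SW24:
SW24: 0
SW8: 8.1  (via SW24)
SW29: 8.9  (via SW24)
SW28: 13.6  (via SW29)
SW32: 14.6  (via SW8)
SW38: 15.5  (via SW32)
Shortest route: SW24–SW8–SW32–SW38 = 15.5 ms.

15.5 ms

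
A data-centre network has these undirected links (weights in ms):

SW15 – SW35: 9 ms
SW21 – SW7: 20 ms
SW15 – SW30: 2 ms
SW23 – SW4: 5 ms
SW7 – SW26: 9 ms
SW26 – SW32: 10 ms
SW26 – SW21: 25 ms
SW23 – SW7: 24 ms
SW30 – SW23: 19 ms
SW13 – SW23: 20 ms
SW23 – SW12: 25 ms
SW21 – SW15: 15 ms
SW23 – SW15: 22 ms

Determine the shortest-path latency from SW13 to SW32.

63 ms

Running Dijkstra from SW13:
SW13: 0
SW23: 20  (via SW13)
SW4: 25  (via SW23)
SW30: 39  (via SW23)
SW15: 41  (via SW30)
SW7: 44  (via SW23)
SW12: 45  (via SW23)
SW35: 50  (via SW15)
SW26: 53  (via SW7)
SW21: 56  (via SW15)
SW32: 63  (via SW26)
Shortest route: SW13–SW23–SW7–SW26–SW32 = 63 ms.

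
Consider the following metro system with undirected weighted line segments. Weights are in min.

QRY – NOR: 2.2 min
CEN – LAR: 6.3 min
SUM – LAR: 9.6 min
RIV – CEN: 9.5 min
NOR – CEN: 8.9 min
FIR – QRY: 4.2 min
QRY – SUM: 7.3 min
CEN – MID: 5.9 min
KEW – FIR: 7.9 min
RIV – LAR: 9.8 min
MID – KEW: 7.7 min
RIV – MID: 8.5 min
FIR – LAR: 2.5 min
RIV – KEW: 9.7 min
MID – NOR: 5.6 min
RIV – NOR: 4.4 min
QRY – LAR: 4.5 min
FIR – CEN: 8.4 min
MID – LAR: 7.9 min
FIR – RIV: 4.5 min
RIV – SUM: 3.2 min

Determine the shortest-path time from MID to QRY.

7.8 min

Shortest distances from MID:
MID: 0
NOR: 5.6  (via MID)
CEN: 5.9  (via MID)
KEW: 7.7  (via MID)
QRY: 7.8  (via NOR)
Shortest route: MID–NOR–QRY = 7.8 min.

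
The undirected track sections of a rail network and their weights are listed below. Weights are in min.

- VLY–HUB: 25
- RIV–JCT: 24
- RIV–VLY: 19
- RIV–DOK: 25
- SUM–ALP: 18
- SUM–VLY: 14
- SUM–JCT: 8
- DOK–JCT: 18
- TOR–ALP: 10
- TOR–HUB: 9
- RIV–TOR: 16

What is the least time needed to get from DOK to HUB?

50 min

Candidate routes:
DOK–JCT–SUM–ALP–TOR–HUB: 18+8+18+10+9 = 63
DOK–JCT–SUM–VLY–HUB: 18+8+14+25 = 65
DOK–RIV–TOR–HUB: 25+16+9 = 50
The minimum is 50 min via DOK–RIV–TOR–HUB.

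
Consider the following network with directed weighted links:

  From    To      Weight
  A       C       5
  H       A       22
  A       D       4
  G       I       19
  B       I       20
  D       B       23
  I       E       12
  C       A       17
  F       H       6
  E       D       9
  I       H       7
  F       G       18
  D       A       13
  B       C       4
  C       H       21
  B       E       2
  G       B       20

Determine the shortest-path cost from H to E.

51

Settle nodes by increasing distance from H:
H: 0
A: 22  (via H)
D: 26  (via A)
C: 27  (via A)
B: 49  (via D)
E: 51  (via B)
Shortest route: H–A–D–B–E = 51.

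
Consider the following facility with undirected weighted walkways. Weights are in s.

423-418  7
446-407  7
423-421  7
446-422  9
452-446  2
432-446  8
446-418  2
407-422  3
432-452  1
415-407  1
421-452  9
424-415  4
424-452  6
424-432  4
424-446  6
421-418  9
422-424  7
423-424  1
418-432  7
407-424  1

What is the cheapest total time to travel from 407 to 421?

Running Dijkstra from 407:
407: 0
415: 1  (via 407)
424: 1  (via 407)
423: 2  (via 424)
422: 3  (via 407)
432: 5  (via 424)
452: 6  (via 432)
446: 7  (via 407)
421: 9  (via 423)
Shortest route: 407–424–423–421 = 9 s.

9 s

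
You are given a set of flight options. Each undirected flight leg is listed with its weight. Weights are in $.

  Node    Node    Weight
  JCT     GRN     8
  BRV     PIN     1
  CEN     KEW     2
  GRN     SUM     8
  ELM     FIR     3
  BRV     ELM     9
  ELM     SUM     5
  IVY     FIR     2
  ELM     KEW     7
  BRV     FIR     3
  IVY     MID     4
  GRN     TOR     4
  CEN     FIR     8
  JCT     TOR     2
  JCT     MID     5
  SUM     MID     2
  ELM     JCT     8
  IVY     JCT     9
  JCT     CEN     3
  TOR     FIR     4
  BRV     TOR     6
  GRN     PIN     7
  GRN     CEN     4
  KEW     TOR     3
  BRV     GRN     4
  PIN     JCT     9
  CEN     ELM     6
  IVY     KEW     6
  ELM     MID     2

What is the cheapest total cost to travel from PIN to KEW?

Enumerating some paths:
PIN → BRV → FIR → TOR → KEW: 1+3+4+3 = 11
PIN → BRV → TOR → KEW: 1+6+3 = 10
The minimum is $10 via PIN → BRV → TOR → KEW.

$10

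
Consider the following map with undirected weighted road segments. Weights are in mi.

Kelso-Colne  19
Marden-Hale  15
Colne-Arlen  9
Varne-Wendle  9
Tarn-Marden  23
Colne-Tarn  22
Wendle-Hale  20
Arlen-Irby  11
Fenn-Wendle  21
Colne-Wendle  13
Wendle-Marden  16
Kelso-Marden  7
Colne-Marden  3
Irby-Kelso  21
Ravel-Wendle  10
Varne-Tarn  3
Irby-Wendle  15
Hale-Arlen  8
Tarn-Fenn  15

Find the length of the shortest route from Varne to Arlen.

Compare a few routes:
Varne - Wendle - Colne - Arlen: 9+13+9 = 31
Varne - Tarn - Colne - Arlen: 3+22+9 = 34
The minimum is 31 mi via Varne - Wendle - Colne - Arlen.

31 mi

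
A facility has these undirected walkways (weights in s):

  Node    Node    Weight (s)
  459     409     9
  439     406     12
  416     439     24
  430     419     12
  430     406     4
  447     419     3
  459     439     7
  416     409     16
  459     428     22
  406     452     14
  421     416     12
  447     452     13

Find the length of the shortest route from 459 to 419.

Running Dijkstra from 459:
459: 0
439: 7  (via 459)
409: 9  (via 459)
406: 19  (via 439)
428: 22  (via 459)
430: 23  (via 406)
416: 25  (via 409)
452: 33  (via 406)
419: 35  (via 430)
Shortest route: 459 → 439 → 406 → 430 → 419 = 35 s.

35 s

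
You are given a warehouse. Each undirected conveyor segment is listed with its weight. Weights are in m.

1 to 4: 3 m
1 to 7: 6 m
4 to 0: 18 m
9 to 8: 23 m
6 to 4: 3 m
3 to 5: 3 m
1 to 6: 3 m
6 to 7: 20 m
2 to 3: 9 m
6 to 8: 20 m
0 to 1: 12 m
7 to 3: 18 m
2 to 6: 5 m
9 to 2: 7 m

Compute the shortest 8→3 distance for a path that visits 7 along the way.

47 m

Best 8 to 7: 8 → 6 → 1 → 7 costing 29
Shortest 7→3: 7 → 3 = 18
Total via 7: 29 + 18 = 47 m.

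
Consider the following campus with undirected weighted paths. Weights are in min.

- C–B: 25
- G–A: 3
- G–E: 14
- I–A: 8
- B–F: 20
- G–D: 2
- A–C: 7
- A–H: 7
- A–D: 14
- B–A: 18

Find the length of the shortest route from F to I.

Settle nodes by increasing distance from F:
F: 0
B: 20  (via F)
A: 38  (via B)
G: 41  (via A)
D: 43  (via G)
C: 45  (via B)
H: 45  (via A)
I: 46  (via A)
Shortest route: F → B → A → I = 46 min.

46 min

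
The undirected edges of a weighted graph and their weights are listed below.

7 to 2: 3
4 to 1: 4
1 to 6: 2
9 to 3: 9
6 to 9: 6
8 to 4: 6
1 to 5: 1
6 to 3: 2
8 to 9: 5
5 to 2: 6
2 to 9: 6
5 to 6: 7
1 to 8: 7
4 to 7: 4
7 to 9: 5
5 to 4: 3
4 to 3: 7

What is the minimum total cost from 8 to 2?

Settle nodes by increasing distance from 8:
8: 0
9: 5  (via 8)
4: 6  (via 8)
1: 7  (via 8)
5: 8  (via 1)
6: 9  (via 1)
7: 10  (via 9)
2: 11  (via 9)
Shortest route: 8–9–2 = 11.

11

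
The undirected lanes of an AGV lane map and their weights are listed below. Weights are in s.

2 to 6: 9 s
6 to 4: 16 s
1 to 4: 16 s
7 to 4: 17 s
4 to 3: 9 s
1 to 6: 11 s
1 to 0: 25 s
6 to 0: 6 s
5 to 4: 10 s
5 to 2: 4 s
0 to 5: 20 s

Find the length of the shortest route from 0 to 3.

31 s

Candidate routes:
0 → 6 → 4 → 3: 6+16+9 = 31
0 → 6 → 2 → 5 → 4 → 3: 6+9+4+10+9 = 38
0 → 5 → 4 → 3: 20+10+9 = 39
Cheapest is 0 → 6 → 4 → 3 at 31 s.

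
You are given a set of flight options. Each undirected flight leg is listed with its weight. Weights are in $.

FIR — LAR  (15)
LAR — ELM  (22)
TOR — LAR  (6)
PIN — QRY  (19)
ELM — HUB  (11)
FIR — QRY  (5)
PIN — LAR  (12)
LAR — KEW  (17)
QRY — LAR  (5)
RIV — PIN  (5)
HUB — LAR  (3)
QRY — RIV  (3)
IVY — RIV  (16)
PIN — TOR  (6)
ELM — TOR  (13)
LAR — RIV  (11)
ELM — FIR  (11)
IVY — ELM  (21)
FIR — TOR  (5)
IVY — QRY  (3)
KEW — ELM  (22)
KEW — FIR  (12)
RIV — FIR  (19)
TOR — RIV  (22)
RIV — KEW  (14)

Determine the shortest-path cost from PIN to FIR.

Running Dijkstra from PIN:
PIN: 0
RIV: 5  (via PIN)
TOR: 6  (via PIN)
QRY: 8  (via RIV)
IVY: 11  (via QRY)
FIR: 11  (via TOR)
Shortest route: PIN–TOR–FIR = $11.

$11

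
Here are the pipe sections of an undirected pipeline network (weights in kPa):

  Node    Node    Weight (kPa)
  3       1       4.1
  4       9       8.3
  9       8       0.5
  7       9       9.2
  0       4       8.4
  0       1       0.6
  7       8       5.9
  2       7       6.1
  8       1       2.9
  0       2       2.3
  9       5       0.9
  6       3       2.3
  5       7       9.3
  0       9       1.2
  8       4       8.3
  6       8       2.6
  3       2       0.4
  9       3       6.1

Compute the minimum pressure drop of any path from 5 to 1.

Shortest distances from 5:
5: 0
9: 0.9  (via 5)
8: 1.4  (via 9)
0: 2.1  (via 9)
1: 2.7  (via 0)
Shortest route: 5–9–0–1 = 2.7 kPa.

2.7 kPa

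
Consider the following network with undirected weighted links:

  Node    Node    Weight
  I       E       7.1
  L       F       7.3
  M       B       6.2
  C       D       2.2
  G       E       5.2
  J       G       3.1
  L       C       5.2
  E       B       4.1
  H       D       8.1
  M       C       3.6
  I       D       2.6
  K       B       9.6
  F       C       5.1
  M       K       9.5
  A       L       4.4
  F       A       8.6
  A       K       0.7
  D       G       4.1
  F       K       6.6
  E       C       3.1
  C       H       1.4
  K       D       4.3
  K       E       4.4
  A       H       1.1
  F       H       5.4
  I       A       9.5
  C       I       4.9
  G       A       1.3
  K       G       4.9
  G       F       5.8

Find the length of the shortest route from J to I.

Shortest distances from J:
J: 0
G: 3.1  (via J)
A: 4.4  (via G)
K: 5.1  (via A)
H: 5.5  (via A)
C: 6.9  (via H)
D: 7.2  (via G)
E: 8.3  (via G)
L: 8.8  (via A)
F: 8.9  (via G)
I: 9.8  (via D)
Shortest route: J → G → D → I = 9.8.

9.8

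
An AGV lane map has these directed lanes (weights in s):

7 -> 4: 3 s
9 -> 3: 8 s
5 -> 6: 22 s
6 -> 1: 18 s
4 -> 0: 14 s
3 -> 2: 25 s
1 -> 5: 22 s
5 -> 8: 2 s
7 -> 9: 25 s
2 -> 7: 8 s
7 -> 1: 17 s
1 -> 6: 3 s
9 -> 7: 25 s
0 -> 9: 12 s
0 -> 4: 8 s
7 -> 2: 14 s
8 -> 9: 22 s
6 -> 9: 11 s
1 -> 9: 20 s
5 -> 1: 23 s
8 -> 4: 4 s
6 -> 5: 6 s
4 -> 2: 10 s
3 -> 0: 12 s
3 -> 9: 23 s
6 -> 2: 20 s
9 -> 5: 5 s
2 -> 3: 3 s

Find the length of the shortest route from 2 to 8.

Enumerating some paths:
2 - 3 - 0 - 9 - 5 - 8: 3+12+12+5+2 = 34
2 - 3 - 9 - 5 - 8: 3+23+5+2 = 33
The minimum is 33 s via 2 - 3 - 9 - 5 - 8.

33 s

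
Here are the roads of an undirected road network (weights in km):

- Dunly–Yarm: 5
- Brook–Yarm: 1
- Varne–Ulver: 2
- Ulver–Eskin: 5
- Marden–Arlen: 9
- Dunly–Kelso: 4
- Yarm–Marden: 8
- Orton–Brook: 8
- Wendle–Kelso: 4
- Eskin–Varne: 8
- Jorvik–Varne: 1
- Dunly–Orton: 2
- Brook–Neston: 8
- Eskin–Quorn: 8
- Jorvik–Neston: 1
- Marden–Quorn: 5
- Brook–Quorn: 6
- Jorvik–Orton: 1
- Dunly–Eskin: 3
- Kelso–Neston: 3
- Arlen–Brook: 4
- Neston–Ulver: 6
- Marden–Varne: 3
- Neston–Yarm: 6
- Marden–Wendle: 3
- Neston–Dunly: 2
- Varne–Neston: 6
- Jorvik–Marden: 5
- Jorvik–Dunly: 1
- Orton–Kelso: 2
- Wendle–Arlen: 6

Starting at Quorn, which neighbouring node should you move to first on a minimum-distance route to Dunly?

Candidate routes:
Quorn - Marden - Jorvik - Dunly: 5+5+1 = 11
Quorn - Eskin - Dunly: 8+3 = 11
Quorn - Marden - Varne - Jorvik - Dunly: 5+3+1+1 = 10
The minimum is 10 km via Quorn - Marden - Varne - Jorvik - Dunly.
So from Quorn the first move is to Marden.

Marden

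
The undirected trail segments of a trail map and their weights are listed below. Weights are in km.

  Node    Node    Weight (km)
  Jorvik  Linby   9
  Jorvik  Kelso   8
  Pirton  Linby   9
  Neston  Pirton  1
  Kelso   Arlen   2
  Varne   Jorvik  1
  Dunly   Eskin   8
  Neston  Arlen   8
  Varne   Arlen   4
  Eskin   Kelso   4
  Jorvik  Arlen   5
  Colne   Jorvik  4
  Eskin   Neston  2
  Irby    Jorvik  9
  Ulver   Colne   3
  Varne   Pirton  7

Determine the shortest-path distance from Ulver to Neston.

16 km

Settle nodes by increasing distance from Ulver:
Ulver: 0
Colne: 3  (via Ulver)
Jorvik: 7  (via Colne)
Varne: 8  (via Jorvik)
Arlen: 12  (via Jorvik)
Kelso: 14  (via Arlen)
Pirton: 15  (via Varne)
Linby: 16  (via Jorvik)
Irby: 16  (via Jorvik)
Neston: 16  (via Pirton)
Shortest route: Ulver–Colne–Jorvik–Varne–Pirton–Neston = 16 km.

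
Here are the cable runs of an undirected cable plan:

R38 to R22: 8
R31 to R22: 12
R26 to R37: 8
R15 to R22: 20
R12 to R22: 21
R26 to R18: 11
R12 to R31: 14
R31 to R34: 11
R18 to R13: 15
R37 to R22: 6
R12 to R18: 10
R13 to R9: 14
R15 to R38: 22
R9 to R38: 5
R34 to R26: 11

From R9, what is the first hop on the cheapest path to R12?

R38

Compare a few routes:
R9–R38–R22–R12: 5+8+21 = 34
R9–R38–R22–R31–R12: 5+8+12+14 = 39
R9–R13–R18–R12: 14+15+10 = 39
R9–R38–R22–R37–R26–R18–R12: 5+8+6+8+11+10 = 48
Cheapest is R9–R38–R22–R12 at 34.
So from R9 the first move is to R38.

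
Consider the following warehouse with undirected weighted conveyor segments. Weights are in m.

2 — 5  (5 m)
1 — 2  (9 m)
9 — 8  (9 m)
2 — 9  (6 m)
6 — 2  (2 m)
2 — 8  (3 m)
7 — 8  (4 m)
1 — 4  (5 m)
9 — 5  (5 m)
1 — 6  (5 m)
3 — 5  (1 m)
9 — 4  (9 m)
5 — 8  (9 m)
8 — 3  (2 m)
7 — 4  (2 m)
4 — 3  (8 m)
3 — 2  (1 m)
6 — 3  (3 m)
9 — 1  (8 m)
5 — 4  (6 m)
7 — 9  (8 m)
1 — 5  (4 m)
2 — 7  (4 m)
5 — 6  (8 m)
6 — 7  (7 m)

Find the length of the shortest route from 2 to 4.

6 m

Compare a few routes:
2 - 8 - 7 - 4: 3+4+2 = 9
2 - 3 - 5 - 4: 1+1+6 = 8
2 - 7 - 4: 4+2 = 6
The minimum is 6 m via 2 - 7 - 4.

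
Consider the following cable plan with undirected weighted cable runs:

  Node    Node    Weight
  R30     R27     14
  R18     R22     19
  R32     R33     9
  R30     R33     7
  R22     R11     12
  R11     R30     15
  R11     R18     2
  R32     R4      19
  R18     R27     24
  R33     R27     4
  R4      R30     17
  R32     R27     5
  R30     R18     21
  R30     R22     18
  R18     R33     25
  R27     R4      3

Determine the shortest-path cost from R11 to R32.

Compare a few routes:
R11 - R30 - R33 - R32: 15+7+9 = 31
R11 - R30 - R27 - R32: 15+14+5 = 34
R11 - R18 - R33 - R32: 2+25+9 = 36
The minimum is 31 via R11 - R30 - R33 - R32.

31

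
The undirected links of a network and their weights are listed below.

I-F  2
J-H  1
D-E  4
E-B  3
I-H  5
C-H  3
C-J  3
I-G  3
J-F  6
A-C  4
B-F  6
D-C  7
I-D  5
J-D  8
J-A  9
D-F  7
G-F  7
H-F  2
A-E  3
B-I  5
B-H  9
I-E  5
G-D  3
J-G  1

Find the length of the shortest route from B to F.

Enumerating some paths:
B–I–F: 5+2 = 7
B–E–I–F: 3+5+2 = 10
B–F: 6 = 6
Cheapest is B–F at 6.

6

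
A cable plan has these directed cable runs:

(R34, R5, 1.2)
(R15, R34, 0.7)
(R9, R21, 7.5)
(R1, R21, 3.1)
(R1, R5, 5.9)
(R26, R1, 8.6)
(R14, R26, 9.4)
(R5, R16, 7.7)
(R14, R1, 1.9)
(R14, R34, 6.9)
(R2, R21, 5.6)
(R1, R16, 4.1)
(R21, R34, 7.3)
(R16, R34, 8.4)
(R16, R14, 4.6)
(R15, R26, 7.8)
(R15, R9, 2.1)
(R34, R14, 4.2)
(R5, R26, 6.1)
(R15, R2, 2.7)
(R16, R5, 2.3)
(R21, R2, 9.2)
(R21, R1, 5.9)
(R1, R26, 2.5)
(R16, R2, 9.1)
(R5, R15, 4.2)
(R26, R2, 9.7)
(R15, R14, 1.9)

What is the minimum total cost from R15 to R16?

Running Dijkstra from R15:
R15: 0
R34: 0.7  (via R15)
R5: 1.9  (via R34)
R14: 1.9  (via R15)
R9: 2.1  (via R15)
R2: 2.7  (via R15)
R1: 3.8  (via R14)
R26: 6.3  (via R1)
R21: 6.9  (via R1)
R16: 7.9  (via R1)
Shortest route: R15 → R14 → R1 → R16 = 7.9.

7.9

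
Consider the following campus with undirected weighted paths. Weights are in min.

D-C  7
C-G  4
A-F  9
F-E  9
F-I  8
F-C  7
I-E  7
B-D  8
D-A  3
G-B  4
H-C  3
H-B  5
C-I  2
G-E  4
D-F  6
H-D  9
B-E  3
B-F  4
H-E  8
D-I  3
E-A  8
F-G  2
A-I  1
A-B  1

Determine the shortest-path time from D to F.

Compare a few routes:
D–A–B–G–F: 3+1+4+2 = 10
D–A–B–F: 3+1+4 = 8
D–I–A–B–F: 3+1+1+4 = 9
D–F: 6 = 6
The minimum is 6 min via D–F.

6 min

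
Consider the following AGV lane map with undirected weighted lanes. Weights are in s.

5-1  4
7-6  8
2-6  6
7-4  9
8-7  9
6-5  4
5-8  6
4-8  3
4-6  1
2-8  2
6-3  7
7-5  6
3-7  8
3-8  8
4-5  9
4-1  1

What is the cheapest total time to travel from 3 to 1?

Enumerating some paths:
3 → 8 → 4 → 1: 8+3+1 = 12
3 → 6 → 4 → 1: 7+1+1 = 9
3 → 6 → 5 → 1: 7+4+4 = 15
3 → 8 → 2 → 6 → 4 → 1: 8+2+6+1+1 = 18
Cheapest is 3 → 6 → 4 → 1 at 9 s.

9 s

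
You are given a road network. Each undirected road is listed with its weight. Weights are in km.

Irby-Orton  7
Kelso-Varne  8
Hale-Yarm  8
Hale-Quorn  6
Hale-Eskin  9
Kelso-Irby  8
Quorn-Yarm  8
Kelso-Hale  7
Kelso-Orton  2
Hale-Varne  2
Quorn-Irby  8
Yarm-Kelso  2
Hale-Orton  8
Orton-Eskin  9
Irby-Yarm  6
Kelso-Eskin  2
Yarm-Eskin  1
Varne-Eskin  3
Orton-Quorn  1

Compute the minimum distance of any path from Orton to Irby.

Running Dijkstra from Orton:
Orton: 0
Quorn: 1  (via Orton)
Kelso: 2  (via Orton)
Yarm: 4  (via Kelso)
Eskin: 4  (via Kelso)
Hale: 7  (via Quorn)
Irby: 7  (via Orton)
Shortest route: Orton → Irby = 7 km.

7 km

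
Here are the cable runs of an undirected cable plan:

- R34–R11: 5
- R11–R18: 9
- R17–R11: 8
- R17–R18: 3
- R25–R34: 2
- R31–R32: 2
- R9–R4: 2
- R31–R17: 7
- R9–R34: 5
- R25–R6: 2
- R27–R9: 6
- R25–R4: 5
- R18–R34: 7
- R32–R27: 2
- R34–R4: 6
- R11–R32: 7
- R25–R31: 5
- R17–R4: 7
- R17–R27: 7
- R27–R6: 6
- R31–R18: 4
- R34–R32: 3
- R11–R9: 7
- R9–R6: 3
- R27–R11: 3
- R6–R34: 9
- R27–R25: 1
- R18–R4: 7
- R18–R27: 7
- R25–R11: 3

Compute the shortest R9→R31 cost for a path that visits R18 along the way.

13

Best R9 to R18: R9–R4–R18 costing 9
Shortest R18→R31: R18–R31 = 4
Total via R18: 9 + 4 = 13.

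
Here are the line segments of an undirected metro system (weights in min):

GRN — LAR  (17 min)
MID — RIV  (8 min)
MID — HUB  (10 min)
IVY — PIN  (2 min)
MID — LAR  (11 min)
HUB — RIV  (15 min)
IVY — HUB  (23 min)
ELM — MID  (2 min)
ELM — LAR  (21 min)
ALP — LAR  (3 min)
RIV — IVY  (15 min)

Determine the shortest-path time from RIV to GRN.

Settle nodes by increasing distance from RIV:
RIV: 0
MID: 8  (via RIV)
ELM: 10  (via MID)
IVY: 15  (via RIV)
HUB: 15  (via RIV)
PIN: 17  (via IVY)
LAR: 19  (via MID)
ALP: 22  (via LAR)
GRN: 36  (via LAR)
Shortest route: RIV–MID–LAR–GRN = 36 min.

36 min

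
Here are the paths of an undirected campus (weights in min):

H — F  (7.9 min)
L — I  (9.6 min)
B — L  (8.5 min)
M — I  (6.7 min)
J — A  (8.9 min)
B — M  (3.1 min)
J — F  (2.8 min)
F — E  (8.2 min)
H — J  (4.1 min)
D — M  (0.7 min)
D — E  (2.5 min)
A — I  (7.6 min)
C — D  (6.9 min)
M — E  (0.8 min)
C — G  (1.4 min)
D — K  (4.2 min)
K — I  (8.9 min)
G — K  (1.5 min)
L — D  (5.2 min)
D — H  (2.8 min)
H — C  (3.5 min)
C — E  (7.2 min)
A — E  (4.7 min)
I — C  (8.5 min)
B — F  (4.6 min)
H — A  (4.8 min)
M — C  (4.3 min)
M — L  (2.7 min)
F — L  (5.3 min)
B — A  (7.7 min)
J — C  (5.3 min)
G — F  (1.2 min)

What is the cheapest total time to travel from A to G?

Enumerating some paths:
A - H - C - G: 4.8+3.5+1.4 = 9.7
A - E - M - C - G: 4.7+0.8+4.3+1.4 = 11.2
Cheapest is A - H - C - G at 9.7 min.

9.7 min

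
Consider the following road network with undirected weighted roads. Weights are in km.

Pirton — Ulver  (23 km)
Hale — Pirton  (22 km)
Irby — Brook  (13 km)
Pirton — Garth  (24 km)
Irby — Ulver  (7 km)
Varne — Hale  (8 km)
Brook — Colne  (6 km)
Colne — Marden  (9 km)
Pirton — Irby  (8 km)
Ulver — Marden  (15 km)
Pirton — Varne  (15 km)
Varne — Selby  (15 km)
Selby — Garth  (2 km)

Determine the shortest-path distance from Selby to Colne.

Compare a few routes:
Selby → Varne → Pirton → Irby → Brook → Colne: 15+15+8+13+6 = 57
Selby → Garth → Pirton → Irby → Ulver → Marden → Colne: 2+24+8+7+15+9 = 65
Selby → Garth → Pirton → Irby → Brook → Colne: 2+24+8+13+6 = 53
Cheapest is Selby → Garth → Pirton → Irby → Brook → Colne at 53 km.

53 km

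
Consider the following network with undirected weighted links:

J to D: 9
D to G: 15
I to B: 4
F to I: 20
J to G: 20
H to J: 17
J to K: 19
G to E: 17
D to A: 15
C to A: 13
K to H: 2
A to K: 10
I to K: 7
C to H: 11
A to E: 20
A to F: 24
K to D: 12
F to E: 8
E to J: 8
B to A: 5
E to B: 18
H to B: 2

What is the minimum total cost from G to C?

Settle nodes by increasing distance from G:
G: 0
D: 15  (via G)
E: 17  (via G)
J: 20  (via G)
F: 25  (via E)
K: 27  (via D)
H: 29  (via K)
A: 30  (via D)
B: 31  (via H)
I: 34  (via K)
C: 40  (via H)
Shortest route: G–D–K–H–C = 40.

40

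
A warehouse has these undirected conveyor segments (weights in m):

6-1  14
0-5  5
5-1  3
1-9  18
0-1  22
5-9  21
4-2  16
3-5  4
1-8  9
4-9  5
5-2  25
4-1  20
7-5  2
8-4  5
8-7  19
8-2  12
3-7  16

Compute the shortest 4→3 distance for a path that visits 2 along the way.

44 m

Shortest 4→2: 4–2 = 16
Shortest 2→3: 2–8–1–5–3 = 28
Total via 2: 16 + 28 = 44 m.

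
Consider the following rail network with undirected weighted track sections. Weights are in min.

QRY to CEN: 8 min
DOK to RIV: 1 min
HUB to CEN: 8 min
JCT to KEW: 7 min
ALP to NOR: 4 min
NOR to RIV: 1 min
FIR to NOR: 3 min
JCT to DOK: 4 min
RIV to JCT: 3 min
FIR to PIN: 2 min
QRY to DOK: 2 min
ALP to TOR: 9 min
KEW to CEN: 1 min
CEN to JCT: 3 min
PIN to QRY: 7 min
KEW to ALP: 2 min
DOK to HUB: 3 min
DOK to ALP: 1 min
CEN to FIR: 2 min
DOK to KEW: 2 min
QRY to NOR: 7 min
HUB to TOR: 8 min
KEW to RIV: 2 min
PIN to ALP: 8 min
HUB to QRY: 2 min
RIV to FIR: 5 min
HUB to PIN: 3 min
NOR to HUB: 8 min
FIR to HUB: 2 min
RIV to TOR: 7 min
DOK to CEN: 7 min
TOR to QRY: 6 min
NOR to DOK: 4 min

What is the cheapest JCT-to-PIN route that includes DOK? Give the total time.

10 min

Shortest JCT→DOK: JCT–DOK = 4
Shortest DOK→PIN: DOK–HUB–PIN = 6
Total via DOK: 4 + 6 = 10 min.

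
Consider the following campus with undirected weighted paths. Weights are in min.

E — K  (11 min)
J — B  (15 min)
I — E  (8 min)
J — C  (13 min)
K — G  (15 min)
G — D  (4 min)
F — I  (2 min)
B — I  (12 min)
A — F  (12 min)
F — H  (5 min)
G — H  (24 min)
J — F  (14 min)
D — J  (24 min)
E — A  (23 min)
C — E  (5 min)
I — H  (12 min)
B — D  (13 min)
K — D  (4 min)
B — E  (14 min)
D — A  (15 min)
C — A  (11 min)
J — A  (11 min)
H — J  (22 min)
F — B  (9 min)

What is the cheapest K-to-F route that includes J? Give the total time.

42 min

Shortest K→J: K → D → J = 28
Best J to F: J → F costing 14
Total via J: 28 + 14 = 42 min.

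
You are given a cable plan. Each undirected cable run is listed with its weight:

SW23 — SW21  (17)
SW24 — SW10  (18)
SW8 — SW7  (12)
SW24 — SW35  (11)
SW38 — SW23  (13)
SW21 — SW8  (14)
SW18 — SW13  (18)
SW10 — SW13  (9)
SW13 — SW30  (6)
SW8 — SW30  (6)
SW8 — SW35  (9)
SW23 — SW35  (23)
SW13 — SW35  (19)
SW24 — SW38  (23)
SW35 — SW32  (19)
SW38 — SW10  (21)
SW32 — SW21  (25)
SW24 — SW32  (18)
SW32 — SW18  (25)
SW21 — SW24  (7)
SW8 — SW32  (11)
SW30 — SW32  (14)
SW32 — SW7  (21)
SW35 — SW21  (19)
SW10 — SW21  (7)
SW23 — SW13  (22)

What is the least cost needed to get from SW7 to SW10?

33

Settle nodes by increasing distance from SW7:
SW7: 0
SW8: 12  (via SW7)
SW30: 18  (via SW8)
SW35: 21  (via SW8)
SW32: 21  (via SW7)
SW13: 24  (via SW30)
SW21: 26  (via SW8)
SW24: 32  (via SW35)
SW10: 33  (via SW13)
Shortest route: SW7 → SW8 → SW30 → SW13 → SW10 = 33.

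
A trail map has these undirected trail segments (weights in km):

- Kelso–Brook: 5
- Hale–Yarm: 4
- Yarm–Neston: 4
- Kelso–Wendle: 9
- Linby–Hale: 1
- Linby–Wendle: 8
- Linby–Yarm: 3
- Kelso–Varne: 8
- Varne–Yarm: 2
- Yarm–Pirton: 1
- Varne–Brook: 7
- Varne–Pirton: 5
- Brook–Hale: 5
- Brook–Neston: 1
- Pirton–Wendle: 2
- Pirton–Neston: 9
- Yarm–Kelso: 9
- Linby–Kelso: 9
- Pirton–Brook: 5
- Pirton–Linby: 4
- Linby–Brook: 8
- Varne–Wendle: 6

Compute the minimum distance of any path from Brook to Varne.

7 km

Compare a few routes:
Brook → Pirton → Yarm → Varne: 5+1+2 = 8
Brook → Varne: 7 = 7
Brook → Pirton → Varne: 5+5 = 10
Cheapest is Brook → Varne at 7 km.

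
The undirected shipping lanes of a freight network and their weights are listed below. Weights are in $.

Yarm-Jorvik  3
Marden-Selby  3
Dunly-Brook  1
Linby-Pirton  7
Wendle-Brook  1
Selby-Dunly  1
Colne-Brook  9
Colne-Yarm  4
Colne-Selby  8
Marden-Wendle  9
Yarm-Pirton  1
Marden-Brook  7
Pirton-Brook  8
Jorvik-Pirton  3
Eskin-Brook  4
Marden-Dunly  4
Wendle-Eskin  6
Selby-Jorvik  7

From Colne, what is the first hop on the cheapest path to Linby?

Candidate routes:
Colne–Yarm–Jorvik–Pirton–Linby: 4+3+3+7 = 17
Colne–Yarm–Pirton–Linby: 4+1+7 = 12
The minimum is $12 via Colne–Yarm–Pirton–Linby.
So from Colne the first move is to Yarm.

Yarm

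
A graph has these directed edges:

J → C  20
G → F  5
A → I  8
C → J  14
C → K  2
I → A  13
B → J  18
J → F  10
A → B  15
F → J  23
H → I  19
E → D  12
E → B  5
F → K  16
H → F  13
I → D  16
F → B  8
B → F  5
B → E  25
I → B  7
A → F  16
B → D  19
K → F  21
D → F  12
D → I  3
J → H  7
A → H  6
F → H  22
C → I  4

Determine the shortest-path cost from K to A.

64

Enumerating some paths:
K → F → J → C → I → A: 21+23+20+4+13 = 81
K → F → B → D → I → A: 21+8+19+3+13 = 64
K → F → H → I → A: 21+22+19+13 = 75
K → F → B → E → D → I → A: 21+8+25+12+3+13 = 82
Cheapest is K → F → B → D → I → A at 64.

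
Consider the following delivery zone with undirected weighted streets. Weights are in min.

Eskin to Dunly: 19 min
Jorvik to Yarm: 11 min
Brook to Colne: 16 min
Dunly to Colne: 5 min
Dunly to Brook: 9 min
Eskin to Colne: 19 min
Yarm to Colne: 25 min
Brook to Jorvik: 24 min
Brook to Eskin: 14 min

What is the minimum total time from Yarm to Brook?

Settle nodes by increasing distance from Yarm:
Yarm: 0
Jorvik: 11  (via Yarm)
Colne: 25  (via Yarm)
Dunly: 30  (via Colne)
Brook: 35  (via Jorvik)
Shortest route: Yarm–Jorvik–Brook = 35 min.

35 min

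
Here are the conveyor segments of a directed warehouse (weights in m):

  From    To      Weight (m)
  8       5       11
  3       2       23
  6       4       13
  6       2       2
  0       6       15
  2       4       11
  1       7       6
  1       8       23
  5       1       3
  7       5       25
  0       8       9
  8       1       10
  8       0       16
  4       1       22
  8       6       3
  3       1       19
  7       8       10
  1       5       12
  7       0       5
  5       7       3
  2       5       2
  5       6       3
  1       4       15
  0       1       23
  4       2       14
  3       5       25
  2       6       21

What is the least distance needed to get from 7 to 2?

15 m

Candidate routes:
7 - 8 - 6 - 2: 10+3+2 = 15
7 - 0 - 8 - 6 - 2: 5+9+3+2 = 19
7 - 0 - 6 - 2: 5+15+2 = 22
7 - 8 - 5 - 6 - 2: 10+11+3+2 = 26
The minimum is 15 m via 7 - 8 - 6 - 2.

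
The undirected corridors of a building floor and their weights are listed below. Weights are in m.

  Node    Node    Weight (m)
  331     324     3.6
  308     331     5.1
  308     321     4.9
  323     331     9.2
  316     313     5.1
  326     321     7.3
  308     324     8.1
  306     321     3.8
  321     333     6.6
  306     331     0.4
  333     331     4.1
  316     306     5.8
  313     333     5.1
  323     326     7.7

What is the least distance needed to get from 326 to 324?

15.1 m

Enumerating some paths:
326 - 321 - 308 - 331 - 324: 7.3+4.9+5.1+3.6 = 20.9
326 - 321 - 306 - 331 - 324: 7.3+3.8+0.4+3.6 = 15.1
326 - 323 - 331 - 324: 7.7+9.2+3.6 = 20.5
326 - 321 - 308 - 324: 7.3+4.9+8.1 = 20.3
Cheapest is 326 - 321 - 306 - 331 - 324 at 15.1 m.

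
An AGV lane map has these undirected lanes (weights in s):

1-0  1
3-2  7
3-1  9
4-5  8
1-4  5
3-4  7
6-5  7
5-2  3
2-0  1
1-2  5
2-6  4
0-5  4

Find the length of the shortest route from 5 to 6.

7 s

Enumerating some paths:
5–6: 7 = 7
5–0–2–6: 4+1+4 = 9
The minimum is 7 s via 5–6.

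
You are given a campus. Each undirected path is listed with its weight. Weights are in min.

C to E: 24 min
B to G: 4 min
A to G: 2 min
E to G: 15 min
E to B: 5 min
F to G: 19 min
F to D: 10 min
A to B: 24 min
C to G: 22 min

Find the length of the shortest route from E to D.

38 min

Shortest distances from E:
E: 0
B: 5  (via E)
G: 9  (via B)
A: 11  (via G)
C: 24  (via E)
F: 28  (via G)
D: 38  (via F)
Shortest route: E–B–G–F–D = 38 min.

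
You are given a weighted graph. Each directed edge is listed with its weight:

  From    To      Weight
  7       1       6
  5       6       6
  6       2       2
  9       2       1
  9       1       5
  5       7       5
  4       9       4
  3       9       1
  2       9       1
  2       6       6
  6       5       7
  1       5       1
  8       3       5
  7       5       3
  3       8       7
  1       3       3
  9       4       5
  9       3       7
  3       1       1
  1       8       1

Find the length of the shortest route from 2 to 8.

7

Running Dijkstra from 2:
2: 0
9: 1  (via 2)
1: 6  (via 9)
4: 6  (via 9)
6: 6  (via 2)
5: 7  (via 1)
8: 7  (via 1)
Shortest route: 2 → 9 → 1 → 8 = 7.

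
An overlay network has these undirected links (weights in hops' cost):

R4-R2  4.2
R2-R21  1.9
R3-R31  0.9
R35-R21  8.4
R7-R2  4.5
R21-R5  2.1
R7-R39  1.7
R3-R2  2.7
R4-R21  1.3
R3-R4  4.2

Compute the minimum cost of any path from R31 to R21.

5.5 hops' cost

Settle nodes by increasing distance from R31:
R31: 0
R3: 0.9  (via R31)
R2: 3.6  (via R3)
R4: 5.1  (via R3)
R21: 5.5  (via R2)
Shortest route: R31–R3–R2–R21 = 5.5 hops' cost.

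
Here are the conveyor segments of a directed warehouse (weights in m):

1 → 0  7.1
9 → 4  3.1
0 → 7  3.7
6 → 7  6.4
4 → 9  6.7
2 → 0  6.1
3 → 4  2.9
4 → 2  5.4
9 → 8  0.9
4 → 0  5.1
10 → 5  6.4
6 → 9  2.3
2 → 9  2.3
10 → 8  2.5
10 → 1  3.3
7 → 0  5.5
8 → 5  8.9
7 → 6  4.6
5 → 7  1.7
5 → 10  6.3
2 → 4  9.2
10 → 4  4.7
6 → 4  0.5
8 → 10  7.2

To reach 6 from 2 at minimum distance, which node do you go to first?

0

Candidate routes:
2 - 9 - 4 - 0 - 7 - 6: 2.3+3.1+5.1+3.7+4.6 = 18.8
2 - 0 - 7 - 6: 6.1+3.7+4.6 = 14.4
2 - 9 - 8 - 5 - 7 - 6: 2.3+0.9+8.9+1.7+4.6 = 18.4
The minimum is 14.4 m via 2 - 0 - 7 - 6.
So from 2 the first move is to 0.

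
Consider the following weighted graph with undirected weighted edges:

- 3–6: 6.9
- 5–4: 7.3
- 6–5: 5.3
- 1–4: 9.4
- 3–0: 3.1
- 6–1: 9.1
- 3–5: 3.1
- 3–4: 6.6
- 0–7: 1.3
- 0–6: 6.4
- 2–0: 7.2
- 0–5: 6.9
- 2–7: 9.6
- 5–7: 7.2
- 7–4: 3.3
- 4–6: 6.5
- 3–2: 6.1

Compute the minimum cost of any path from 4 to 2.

11.8

Candidate routes:
4 → 7 → 2: 3.3+9.6 = 12.9
4 → 3 → 2: 6.6+6.1 = 12.7
4 → 7 → 0 → 2: 3.3+1.3+7.2 = 11.8
The minimum is 11.8 via 4 → 7 → 0 → 2.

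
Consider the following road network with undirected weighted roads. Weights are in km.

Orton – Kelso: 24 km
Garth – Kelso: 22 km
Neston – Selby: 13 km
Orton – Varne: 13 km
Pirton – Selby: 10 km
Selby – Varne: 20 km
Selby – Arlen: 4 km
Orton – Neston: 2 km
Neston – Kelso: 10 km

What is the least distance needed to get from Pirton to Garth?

Shortest distances from Pirton:
Pirton: 0
Selby: 10  (via Pirton)
Arlen: 14  (via Selby)
Neston: 23  (via Selby)
Orton: 25  (via Neston)
Varne: 30  (via Selby)
Kelso: 33  (via Neston)
Garth: 55  (via Kelso)
Shortest route: Pirton–Selby–Neston–Kelso–Garth = 55 km.

55 km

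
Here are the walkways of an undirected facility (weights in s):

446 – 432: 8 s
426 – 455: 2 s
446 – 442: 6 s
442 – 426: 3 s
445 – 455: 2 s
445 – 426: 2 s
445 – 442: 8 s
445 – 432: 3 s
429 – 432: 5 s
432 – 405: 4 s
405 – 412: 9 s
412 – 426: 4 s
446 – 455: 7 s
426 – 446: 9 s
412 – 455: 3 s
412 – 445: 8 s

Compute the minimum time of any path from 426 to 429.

Enumerating some paths:
426–445–432–429: 2+3+5 = 10
426–455–445–432–429: 2+2+3+5 = 12
426–442–445–432–429: 3+8+3+5 = 19
426–412–455–445–432–429: 4+3+2+3+5 = 17
The minimum is 10 s via 426–445–432–429.

10 s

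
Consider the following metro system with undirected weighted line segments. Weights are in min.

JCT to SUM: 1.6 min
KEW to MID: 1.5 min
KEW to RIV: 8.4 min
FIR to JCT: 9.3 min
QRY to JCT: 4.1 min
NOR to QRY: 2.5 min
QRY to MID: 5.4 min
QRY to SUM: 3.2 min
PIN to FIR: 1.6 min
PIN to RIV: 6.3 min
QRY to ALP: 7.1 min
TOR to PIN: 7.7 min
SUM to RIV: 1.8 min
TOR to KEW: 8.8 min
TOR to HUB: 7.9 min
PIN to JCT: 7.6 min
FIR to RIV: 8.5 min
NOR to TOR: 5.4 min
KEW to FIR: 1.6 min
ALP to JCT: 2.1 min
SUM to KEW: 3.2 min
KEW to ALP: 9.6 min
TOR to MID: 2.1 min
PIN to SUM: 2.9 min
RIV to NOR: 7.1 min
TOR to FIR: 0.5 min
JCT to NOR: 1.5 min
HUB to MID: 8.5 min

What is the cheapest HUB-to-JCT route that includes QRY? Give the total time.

Best HUB to QRY: HUB–MID–QRY costing 13.9
Best QRY to JCT: QRY–NOR–JCT costing 4
Total via QRY: 13.9 + 4 = 17.9 min.

17.9 min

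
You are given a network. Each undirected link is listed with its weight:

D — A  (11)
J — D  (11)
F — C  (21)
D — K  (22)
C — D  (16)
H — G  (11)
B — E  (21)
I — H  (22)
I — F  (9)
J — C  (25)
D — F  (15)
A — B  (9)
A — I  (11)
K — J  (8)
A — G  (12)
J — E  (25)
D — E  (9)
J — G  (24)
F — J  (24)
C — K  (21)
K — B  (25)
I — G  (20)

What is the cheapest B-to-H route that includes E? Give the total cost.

Shortest B→E: B–E = 21
Shortest E→H: E–D–A–G–H = 43
Total via E: 21 + 43 = 64.

64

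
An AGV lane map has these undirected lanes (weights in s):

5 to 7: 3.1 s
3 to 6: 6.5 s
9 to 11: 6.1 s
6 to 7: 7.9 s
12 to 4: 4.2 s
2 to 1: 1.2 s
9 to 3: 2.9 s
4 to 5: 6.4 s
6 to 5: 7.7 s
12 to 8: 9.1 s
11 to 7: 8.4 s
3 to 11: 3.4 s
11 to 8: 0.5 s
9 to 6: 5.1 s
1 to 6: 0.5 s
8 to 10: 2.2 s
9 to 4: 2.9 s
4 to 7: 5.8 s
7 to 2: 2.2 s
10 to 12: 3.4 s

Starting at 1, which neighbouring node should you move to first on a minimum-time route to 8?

6

Enumerating some paths:
1 → 6 → 9 → 11 → 8: 0.5+5.1+6.1+0.5 = 12.2
1 → 6 → 3 → 11 → 8: 0.5+6.5+3.4+0.5 = 10.9
Cheapest is 1 → 6 → 3 → 11 → 8 at 10.9 s.
So from 1 the first move is to 6.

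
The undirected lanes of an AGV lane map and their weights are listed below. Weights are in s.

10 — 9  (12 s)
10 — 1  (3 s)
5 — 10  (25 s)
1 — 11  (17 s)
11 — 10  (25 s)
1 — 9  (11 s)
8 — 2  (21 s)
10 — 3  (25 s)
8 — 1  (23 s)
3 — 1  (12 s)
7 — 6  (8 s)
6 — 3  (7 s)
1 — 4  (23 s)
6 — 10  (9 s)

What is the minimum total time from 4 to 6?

Running Dijkstra from 4:
4: 0
1: 23  (via 4)
10: 26  (via 1)
9: 34  (via 1)
3: 35  (via 1)
6: 35  (via 10)
Shortest route: 4–1–10–6 = 35 s.

35 s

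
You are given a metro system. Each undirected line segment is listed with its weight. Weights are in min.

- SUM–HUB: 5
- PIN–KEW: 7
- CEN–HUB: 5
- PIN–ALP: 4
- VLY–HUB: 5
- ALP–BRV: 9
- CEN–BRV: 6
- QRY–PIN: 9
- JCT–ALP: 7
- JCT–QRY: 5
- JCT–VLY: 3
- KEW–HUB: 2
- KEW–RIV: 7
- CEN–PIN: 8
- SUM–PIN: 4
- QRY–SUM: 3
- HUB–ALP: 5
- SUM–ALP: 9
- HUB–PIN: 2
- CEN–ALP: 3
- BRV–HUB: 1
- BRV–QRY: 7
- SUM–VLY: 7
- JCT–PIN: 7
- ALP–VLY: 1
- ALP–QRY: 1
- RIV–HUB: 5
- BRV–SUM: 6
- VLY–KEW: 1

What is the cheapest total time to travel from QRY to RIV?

Candidate routes:
QRY–ALP–HUB–RIV: 1+5+5 = 11
QRY–ALP–VLY–KEW–RIV: 1+1+1+7 = 10
Cheapest is QRY–ALP–VLY–KEW–RIV at 10 min.

10 min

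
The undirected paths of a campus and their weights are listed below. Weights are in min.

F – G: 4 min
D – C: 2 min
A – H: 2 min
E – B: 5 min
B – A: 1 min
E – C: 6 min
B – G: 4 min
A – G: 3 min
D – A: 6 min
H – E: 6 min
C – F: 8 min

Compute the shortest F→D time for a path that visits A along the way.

13 min

Best F to A: F–G–A costing 7
Shortest A→D: A–D = 6
Total via A: 7 + 6 = 13 min.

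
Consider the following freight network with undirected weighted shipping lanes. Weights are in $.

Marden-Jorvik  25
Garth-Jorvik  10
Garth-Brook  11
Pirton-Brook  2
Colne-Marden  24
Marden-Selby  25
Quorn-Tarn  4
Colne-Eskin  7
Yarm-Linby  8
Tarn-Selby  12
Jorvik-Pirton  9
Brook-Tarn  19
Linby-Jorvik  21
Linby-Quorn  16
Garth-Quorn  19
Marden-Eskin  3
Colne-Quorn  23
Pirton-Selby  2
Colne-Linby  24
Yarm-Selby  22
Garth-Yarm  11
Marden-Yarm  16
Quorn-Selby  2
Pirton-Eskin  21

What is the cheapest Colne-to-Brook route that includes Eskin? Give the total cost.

Best Colne to Eskin: Colne → Eskin costing 7
Best Eskin to Brook: Eskin → Pirton → Brook costing 23
Total via Eskin: 7 + 23 = $30.

$30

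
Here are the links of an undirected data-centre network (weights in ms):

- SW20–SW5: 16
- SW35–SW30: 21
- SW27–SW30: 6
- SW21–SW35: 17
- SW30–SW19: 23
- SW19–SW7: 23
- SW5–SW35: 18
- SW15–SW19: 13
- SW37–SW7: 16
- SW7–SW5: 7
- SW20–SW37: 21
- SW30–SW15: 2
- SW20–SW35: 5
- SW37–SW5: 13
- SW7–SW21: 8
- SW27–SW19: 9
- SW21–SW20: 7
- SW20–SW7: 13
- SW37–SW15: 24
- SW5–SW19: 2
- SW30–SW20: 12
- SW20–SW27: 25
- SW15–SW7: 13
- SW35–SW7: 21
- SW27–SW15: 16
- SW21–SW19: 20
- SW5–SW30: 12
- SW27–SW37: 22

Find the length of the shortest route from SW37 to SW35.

26 ms

Running Dijkstra from SW37:
SW37: 0
SW5: 13  (via SW37)
SW19: 15  (via SW5)
SW7: 16  (via SW37)
SW20: 21  (via SW37)
SW27: 22  (via SW37)
SW21: 24  (via SW7)
SW15: 24  (via SW37)
SW30: 25  (via SW5)
SW35: 26  (via SW20)
Shortest route: SW37–SW20–SW35 = 26 ms.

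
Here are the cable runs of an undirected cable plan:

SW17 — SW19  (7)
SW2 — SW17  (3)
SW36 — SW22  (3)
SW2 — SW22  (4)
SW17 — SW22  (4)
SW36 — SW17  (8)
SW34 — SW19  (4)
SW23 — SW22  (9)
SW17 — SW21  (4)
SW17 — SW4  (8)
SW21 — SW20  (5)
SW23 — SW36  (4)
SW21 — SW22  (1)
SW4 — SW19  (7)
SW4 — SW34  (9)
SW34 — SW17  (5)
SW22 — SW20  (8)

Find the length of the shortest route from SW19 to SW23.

18

Compare a few routes:
SW19 → SW17 → SW36 → SW23: 7+8+4 = 19
SW19 → SW17 → SW22 → SW36 → SW23: 7+4+3+4 = 18
SW19 → SW17 → SW21 → SW22 → SW36 → SW23: 7+4+1+3+4 = 19
The minimum is 18 via SW19 → SW17 → SW22 → SW36 → SW23.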